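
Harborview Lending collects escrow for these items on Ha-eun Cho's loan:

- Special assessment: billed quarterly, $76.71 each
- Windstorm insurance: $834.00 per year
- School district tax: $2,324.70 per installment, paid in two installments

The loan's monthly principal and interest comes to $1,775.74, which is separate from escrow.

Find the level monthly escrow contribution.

Special assessment — $76.71 × 4 = $306.84
Windstorm insurance — $834.00
School district tax — $2,324.70 × 2 = $4,649.40
Total annual escrow = $306.84 + $834.00 + $4,649.40 = $5,790.24
Per month = $5,790.24 ÷ 12 = $482.52

$482.52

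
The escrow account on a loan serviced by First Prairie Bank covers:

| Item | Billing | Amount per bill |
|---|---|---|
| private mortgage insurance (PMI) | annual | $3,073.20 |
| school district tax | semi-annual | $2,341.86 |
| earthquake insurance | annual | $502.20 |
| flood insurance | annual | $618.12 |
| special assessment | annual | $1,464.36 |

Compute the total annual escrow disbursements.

$10,341.60

Private mortgage insurance (PMI) = $3,073.20 annually
School district tax = $2,341.86 × 2 = $4,683.72 annually
Earthquake insurance = $502.20 annually
Flood insurance = $618.12 annually
Special assessment = $1,464.36 annually
Yearly total = $3,073.20 + $4,683.72 + $502.20 + $618.12 + $1,464.36 = $10,341.60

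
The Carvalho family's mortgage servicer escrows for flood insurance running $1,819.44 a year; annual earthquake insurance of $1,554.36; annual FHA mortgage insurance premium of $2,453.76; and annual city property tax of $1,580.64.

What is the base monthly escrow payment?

Flood insurance — $1,819.44 per year
Earthquake insurance — $1,554.36 per year
FHA mortgage insurance premium — $2,453.76 per year
City property tax — $1,580.64 per year
Total per year = $7,408.20
Base monthly escrow = $7,408.20 ÷ 12 = $617.35

$617.35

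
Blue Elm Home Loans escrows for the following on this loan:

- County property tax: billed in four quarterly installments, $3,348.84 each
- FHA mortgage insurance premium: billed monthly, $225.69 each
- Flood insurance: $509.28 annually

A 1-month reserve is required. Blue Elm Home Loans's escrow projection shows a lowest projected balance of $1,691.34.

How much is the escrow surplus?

$306.93

County property tax: $3,348.84 × 4 = $13,395.36/yr
FHA mortgage insurance premium: $225.69 × 12 = $2,708.28/yr
Flood insurance: $509.28/yr
Total per year = $16,612.92
Monthly = $16,612.92 / 12 = $1,384.41
Cushion = 1 × $1,384.41 = $1,384.41
Surplus = $1,691.34 − $1,384.41 = $306.93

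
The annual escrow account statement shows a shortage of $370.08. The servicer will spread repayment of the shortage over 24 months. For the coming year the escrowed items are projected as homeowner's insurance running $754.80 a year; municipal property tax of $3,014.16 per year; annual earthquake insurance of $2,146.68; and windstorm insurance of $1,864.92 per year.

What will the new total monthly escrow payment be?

$663.80

Homeowner's insurance = $754.80 annually
Municipal property tax = $3,014.16 annually
Earthquake insurance = $2,146.68 annually
Windstorm insurance = $1,864.92 annually
Total per year = $754.80 + $3,014.16 + $2,146.68 + $1,864.92 = $7,780.56
Monthly = $7,780.56 / 12 = $648.38
Monthly shortage recovery: $370.08 / 24 = $15.42
New monthly escrow = $648.38 + $15.42 = $663.80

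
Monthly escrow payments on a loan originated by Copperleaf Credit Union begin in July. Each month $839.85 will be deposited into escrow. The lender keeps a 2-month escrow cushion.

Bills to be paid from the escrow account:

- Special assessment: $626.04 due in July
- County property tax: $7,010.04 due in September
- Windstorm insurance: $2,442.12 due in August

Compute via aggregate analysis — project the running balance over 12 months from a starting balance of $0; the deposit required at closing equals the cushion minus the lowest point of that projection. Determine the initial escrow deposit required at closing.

$9,238.35

Cushion = 2 × $839.85 = $1,679.70
Trial balance (start $0, +$839.85 each month, − disbursements):
  Jul: +$839.85 − $626.04 → $213.81
  Aug: +$839.85 − $2,442.12 → -$1,388.46
  Sep: +$839.85 − $7,010.04 → -$7,558.65
  Oct: +$839.85 → -$6,718.80
  Nov: +$839.85 → -$5,878.95
  Dec: +$839.85 → -$5,039.10
  Jan: +$839.85 → -$4,199.25
  Feb: +$839.85 → -$3,359.40
  Mar: +$839.85 → -$2,519.55
  Apr: +$839.85 → -$1,679.70
  May: +$839.85 → -$839.85
  Jun: +$839.85 → $0.00
Lowest trial balance = -$7,558.65 (Sep)
Initial deposit = cushion − low point = $1,679.70 − (-$7,558.65) = $9,238.35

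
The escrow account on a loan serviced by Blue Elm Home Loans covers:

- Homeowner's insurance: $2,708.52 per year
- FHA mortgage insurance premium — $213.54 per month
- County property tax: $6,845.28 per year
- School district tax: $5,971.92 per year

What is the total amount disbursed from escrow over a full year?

$18,088.20

Homeowner's insurance — $2,708.52 per year
FHA mortgage insurance premium — $213.54 × 12 = $2,562.48 per year
County property tax — $6,845.28 per year
School district tax — $5,971.92 per year
Annual escrow total = $2,708.52 + $2,562.48 + $6,845.28 + $5,971.92 = $18,088.20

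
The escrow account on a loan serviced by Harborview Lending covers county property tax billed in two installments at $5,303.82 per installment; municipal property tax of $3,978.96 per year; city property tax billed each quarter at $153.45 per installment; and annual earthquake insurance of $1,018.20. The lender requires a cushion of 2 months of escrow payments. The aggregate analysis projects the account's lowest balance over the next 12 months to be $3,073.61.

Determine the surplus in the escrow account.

County property tax: $5,303.82 × 2 = $10,607.64 per year
Municipal property tax: $3,978.96 per year
City property tax: $153.45 × 4 = $613.80 per year
Earthquake insurance: $1,018.20 per year
Total annual escrow = $16,218.60
Monthly = $16,218.60 ÷ 12 = $1,351.55
Cushion = 2 × $1,351.55 = $2,703.10
Excess over cushion: $3,073.61 − $2,703.10 = $370.51

$370.51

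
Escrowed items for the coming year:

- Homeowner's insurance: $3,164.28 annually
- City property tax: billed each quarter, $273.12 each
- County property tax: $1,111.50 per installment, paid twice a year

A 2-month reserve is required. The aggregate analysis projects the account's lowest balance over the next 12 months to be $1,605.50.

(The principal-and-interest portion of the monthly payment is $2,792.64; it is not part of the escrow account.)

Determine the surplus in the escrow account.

Homeowner's insurance = $3,164.28 annually
City property tax = $273.12 × 4 = $1,092.48 annually
County property tax = $1,111.50 × 2 = $2,223.00 annually
Total per year = $3,164.28 + $1,092.48 + $2,223.00 = $6,479.76
Base monthly escrow = $6,479.76 ÷ 12 = $539.98
Cushion = 2 × $539.98 = $1,079.96
Surplus = $1,605.50 − $1,079.96 = $525.54

$525.54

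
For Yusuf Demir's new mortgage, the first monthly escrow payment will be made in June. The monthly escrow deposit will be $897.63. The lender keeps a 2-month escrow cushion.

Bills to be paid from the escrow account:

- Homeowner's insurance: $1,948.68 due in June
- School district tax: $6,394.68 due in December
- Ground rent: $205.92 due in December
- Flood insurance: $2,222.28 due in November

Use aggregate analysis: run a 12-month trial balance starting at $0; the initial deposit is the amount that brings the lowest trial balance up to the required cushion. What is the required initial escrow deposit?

Cushion = 2 × $897.63 = $1,795.26
Trial balance (start $0, +$897.63 each month, − disbursements):
  Jun: +$897.63 − $1,948.68 → -$1,051.05
  Jul: +$897.63 → -$153.42
  Aug: +$897.63 → $744.21
  Sep: +$897.63 → $1,641.84
  Oct: +$897.63 → $2,539.47
  Nov: +$897.63 − $2,222.28 → $1,214.82
  Dec: +$897.63 − $6,600.60 → -$4,488.15
  Jan: +$897.63 → -$3,590.52
  Feb: +$897.63 → -$2,692.89
  Mar: +$897.63 → -$1,795.26
  Apr: +$897.63 → -$897.63
  May: +$897.63 → $0.00
Lowest trial balance = -$4,488.15 (Dec)
Initial deposit = cushion − low point = $1,795.26 − (-$4,488.15) = $6,283.41

$6,283.41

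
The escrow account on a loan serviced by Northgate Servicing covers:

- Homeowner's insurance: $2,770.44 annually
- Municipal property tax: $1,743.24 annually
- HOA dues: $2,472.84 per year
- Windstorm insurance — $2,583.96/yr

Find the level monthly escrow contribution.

Homeowner's insurance: $2,770.44
Municipal property tax: $1,743.24
HOA dues: $2,472.84
Windstorm insurance: $2,583.96
Total per year = $9,570.48
Base monthly escrow = $9,570.48 ÷ 12 = $797.54

$797.54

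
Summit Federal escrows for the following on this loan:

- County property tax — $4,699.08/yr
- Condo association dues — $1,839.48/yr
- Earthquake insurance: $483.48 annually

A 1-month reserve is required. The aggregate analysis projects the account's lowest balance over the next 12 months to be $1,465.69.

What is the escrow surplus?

County property tax = $4,699.08 per year
Condo association dues = $1,839.48 per year
Earthquake insurance = $483.48 per year
Combined annual = $7,022.04
Monthly escrow = $7,022.04 ÷ 12 = $585.17
Cushion = 1 × $585.17 = $585.17
Excess over cushion: $1,465.69 − $585.17 = $880.52

$880.52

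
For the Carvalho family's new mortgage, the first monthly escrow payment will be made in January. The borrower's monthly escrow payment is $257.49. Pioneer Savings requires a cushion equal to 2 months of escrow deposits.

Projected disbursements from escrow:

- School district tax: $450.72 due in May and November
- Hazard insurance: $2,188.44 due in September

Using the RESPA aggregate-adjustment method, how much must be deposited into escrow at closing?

Cushion = 2 × $257.49 = $514.98
Trial balance (start $0, +$257.49 each month, − disbursements):
  Jan: +$257.49 → $257.49
  Feb: +$257.49 → $514.98
  Mar: +$257.49 → $772.47
  Apr: +$257.49 → $1,029.96
  May: +$257.49 − $450.72 → $836.73
  Jun: +$257.49 → $1,094.22
  Jul: +$257.49 → $1,351.71
  Aug: +$257.49 → $1,609.20
  Sep: +$257.49 − $2,188.44 → -$321.75
  Oct: +$257.49 → -$64.26
  Nov: +$257.49 − $450.72 → -$257.49
  Dec: +$257.49 → $0.00
Lowest trial balance = -$321.75 (Sep)
Initial deposit = cushion − low point = $514.98 − (-$321.75) = $836.73

$836.73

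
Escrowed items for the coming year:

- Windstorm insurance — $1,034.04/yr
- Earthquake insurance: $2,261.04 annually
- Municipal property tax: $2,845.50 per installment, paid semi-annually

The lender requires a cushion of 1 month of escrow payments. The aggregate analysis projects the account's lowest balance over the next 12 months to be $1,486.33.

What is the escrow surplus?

$737.49

Windstorm insurance — $1,034.04 per year
Earthquake insurance — $2,261.04 per year
Municipal property tax — $2,845.50 × 2 = $5,691.00 per year
Combined annual = $8,986.08
Base monthly escrow = $8,986.08 ÷ 12 = $748.84
Required cushion = 1 × $748.84 = $748.84
Excess over cushion: $1,486.33 − $748.84 = $737.49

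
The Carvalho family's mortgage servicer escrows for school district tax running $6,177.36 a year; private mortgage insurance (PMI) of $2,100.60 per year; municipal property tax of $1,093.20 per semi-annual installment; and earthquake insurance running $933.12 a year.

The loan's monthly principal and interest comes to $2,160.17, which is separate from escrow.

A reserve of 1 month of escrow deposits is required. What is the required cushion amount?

$949.79

School district tax = $6,177.36 per year
Private mortgage insurance (PMI) = $2,100.60 per year
Municipal property tax = $1,093.20 × 2 = $2,186.40 per year
Earthquake insurance = $933.12 per year
Combined annual = $6,177.36 + $2,100.60 + $2,186.40 + $933.12 = $11,397.48
Per month = $11,397.48 ÷ 12 = $949.79
Reserve = 1 × $949.79 = $949.79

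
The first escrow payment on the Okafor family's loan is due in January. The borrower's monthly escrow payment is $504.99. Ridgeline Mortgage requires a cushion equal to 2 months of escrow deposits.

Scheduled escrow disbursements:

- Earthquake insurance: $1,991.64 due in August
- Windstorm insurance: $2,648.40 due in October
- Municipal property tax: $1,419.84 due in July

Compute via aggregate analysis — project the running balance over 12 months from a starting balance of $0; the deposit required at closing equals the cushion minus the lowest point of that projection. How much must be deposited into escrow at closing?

Cushion = 2 × $504.99 = $1,009.98
Trial balance (start $0, +$504.99 each month, − disbursements):
  Jan: +$504.99 → $504.99
  Feb: +$504.99 → $1,009.98
  Mar: +$504.99 → $1,514.97
  Apr: +$504.99 → $2,019.96
  May: +$504.99 → $2,524.95
  Jun: +$504.99 → $3,029.94
  Jul: +$504.99 − $1,419.84 → $2,115.09
  Aug: +$504.99 − $1,991.64 → $628.44
  Sep: +$504.99 → $1,133.43
  Oct: +$504.99 − $2,648.40 → -$1,009.98
  Nov: +$504.99 → -$504.99
  Dec: +$504.99 → $0.00
Lowest trial balance = -$1,009.98 (Oct)
Initial deposit = cushion − low point = $1,009.98 − (-$1,009.98) = $2,019.96

$2,019.96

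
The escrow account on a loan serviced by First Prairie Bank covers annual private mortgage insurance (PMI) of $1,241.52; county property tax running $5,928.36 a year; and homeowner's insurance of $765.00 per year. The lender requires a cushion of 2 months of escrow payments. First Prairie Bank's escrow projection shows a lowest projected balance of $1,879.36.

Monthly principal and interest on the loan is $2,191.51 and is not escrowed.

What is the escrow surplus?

$556.88

Private mortgage insurance (PMI): $1,241.52
County property tax: $5,928.36
Homeowner's insurance: $765.00
Combined annual = $1,241.52 + $5,928.36 + $765.00 = $7,934.88
Per month = $7,934.88 ÷ 12 = $661.24
Required cushion = 2 × $661.24 = $1,322.48
Excess over cushion: $1,879.36 − $1,322.48 = $556.88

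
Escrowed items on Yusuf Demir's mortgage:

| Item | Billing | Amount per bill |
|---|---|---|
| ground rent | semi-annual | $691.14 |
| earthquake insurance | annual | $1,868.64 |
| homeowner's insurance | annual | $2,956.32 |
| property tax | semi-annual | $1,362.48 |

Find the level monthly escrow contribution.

Ground rent: $691.14 × 2 = $1,382.28 annually
Earthquake insurance: $1,868.64 annually
Homeowner's insurance: $2,956.32 annually
Property tax: $1,362.48 × 2 = $2,724.96 annually
Total per year = $8,932.20
Monthly escrow = $8,932.20 ÷ 12 = $744.35

$744.35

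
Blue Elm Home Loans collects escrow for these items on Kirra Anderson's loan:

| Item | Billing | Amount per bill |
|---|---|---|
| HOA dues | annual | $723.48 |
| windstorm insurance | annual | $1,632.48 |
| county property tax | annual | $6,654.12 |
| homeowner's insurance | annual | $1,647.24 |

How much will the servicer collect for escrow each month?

HOA dues = $723.48 per year
Windstorm insurance = $1,632.48 per year
County property tax = $6,654.12 per year
Homeowner's insurance = $1,647.24 per year
Annual escrow total = $10,657.32
Monthly = $10,657.32 / 12 = $888.11

$888.11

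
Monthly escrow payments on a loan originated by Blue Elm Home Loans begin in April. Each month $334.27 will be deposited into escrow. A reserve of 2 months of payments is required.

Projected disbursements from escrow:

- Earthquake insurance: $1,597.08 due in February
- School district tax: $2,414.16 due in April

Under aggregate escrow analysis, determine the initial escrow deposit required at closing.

Cushion = 2 × $334.27 = $668.54
Trial balance (start $0, +$334.27 each month, − disbursements):
  Apr: +$334.27 − $2,414.16 → -$2,079.89
  May: +$334.27 → -$1,745.62
  Jun: +$334.27 → -$1,411.35
  Jul: +$334.27 → -$1,077.08
  Aug: +$334.27 → -$742.81
  Sep: +$334.27 → -$408.54
  Oct: +$334.27 → -$74.27
  Nov: +$334.27 → $260.00
  Dec: +$334.27 → $594.27
  Jan: +$334.27 → $928.54
  Feb: +$334.27 − $1,597.08 → -$334.27
  Mar: +$334.27 → $0.00
Lowest trial balance = -$2,079.89 (Apr)
Initial deposit = cushion − low point = $668.54 − (-$2,079.89) = $2,748.43

$2,748.43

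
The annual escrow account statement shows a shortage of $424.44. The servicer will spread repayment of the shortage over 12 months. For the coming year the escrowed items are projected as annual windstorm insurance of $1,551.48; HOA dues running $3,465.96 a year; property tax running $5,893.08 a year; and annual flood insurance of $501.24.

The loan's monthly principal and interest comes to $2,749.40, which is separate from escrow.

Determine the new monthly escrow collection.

$986.35

Windstorm insurance — $1,551.48 annually
HOA dues — $3,465.96 annually
Property tax — $5,893.08 annually
Flood insurance — $501.24 annually
Combined annual = $1,551.48 + $3,465.96 + $5,893.08 + $501.24 = $11,411.76
Per month = $11,411.76 / 12 = $950.98
Shortage spread = $424.44 / 12 = $35.37/mo
Adjusted monthly = $950.98 + $35.37 = $986.35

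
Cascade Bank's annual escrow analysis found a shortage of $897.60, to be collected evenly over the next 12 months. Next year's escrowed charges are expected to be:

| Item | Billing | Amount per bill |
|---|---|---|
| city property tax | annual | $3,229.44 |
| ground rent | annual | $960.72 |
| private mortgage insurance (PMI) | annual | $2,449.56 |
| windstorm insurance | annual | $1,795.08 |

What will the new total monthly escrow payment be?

City property tax = $3,229.44 per year
Ground rent = $960.72 per year
Private mortgage insurance (PMI) = $2,449.56 per year
Windstorm insurance = $1,795.08 per year
Total per year = $8,434.80
Base monthly escrow = $8,434.80 ÷ 12 = $702.90
Shortage per month = $897.60 / 12 = $74.80
New monthly escrow = $702.90 + $74.80 = $777.70

$777.70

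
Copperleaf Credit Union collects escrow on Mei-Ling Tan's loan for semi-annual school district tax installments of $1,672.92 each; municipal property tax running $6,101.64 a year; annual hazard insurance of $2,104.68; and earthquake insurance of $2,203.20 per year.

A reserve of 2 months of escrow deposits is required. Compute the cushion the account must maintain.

$2,292.56

School district tax: $1,672.92 × 2 = $3,345.84/yr
Municipal property tax: $6,101.64/yr
Hazard insurance: $2,104.68/yr
Earthquake insurance: $2,203.20/yr
Combined annual = $13,755.36
Monthly escrow = $13,755.36 ÷ 12 = $1,146.28
Cushion = 2 × $1,146.28 = $2,292.56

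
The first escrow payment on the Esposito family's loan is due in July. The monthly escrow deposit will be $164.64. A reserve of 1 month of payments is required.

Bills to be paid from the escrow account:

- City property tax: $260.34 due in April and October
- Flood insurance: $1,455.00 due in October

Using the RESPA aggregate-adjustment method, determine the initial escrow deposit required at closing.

Cushion = 1 × $164.64 = $164.64
Trial balance (start $0, +$164.64 each month, − disbursements):
  Jul: +$164.64 → $164.64
  Aug: +$164.64 → $329.28
  Sep: +$164.64 → $493.92
  Oct: +$164.64 − $1,715.34 → -$1,056.78
  Nov: +$164.64 → -$892.14
  Dec: +$164.64 → -$727.50
  Jan: +$164.64 → -$562.86
  Feb: +$164.64 → -$398.22
  Mar: +$164.64 → -$233.58
  Apr: +$164.64 − $260.34 → -$329.28
  May: +$164.64 → -$164.64
  Jun: +$164.64 → $0.00
Lowest trial balance = -$1,056.78 (Oct)
Initial deposit = cushion − low point = $164.64 − (-$1,056.78) = $1,221.42

$1,221.42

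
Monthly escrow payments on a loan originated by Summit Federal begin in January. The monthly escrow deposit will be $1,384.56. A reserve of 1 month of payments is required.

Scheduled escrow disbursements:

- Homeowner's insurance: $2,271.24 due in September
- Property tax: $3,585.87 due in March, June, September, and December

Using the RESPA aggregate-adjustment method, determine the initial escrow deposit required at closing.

$1,952.37

Cushion = 1 × $1,384.56 = $1,384.56
Trial balance (start $0, +$1,384.56 each month, − disbursements):
  Jan: +$1,384.56 → $1,384.56
  Feb: +$1,384.56 → $2,769.12
  Mar: +$1,384.56 − $3,585.87 → $567.81
  Apr: +$1,384.56 → $1,952.37
  May: +$1,384.56 → $3,336.93
  Jun: +$1,384.56 − $3,585.87 → $1,135.62
  Jul: +$1,384.56 → $2,520.18
  Aug: +$1,384.56 → $3,904.74
  Sep: +$1,384.56 − $5,857.11 → -$567.81
  Oct: +$1,384.56 → $816.75
  Nov: +$1,384.56 → $2,201.31
  Dec: +$1,384.56 − $3,585.87 → $0.00
Lowest trial balance = -$567.81 (Sep)
Initial deposit = cushion − low point = $1,384.56 − (-$567.81) = $1,952.37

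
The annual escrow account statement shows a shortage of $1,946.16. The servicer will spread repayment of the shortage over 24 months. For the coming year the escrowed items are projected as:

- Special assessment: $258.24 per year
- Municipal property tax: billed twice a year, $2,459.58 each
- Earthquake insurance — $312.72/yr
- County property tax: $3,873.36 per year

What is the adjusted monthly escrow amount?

Special assessment — $258.24
Municipal property tax — $2,459.58 × 2 = $4,919.16
Earthquake insurance — $312.72
County property tax — $3,873.36
Annual escrow total = $258.24 + $4,919.16 + $312.72 + $3,873.36 = $9,363.48
Monthly = $9,363.48 ÷ 12 = $780.29
Shortage spread = $1,946.16 / 24 = $81.09/mo
Adjusted monthly = $780.29 + $81.09 = $861.38

$861.38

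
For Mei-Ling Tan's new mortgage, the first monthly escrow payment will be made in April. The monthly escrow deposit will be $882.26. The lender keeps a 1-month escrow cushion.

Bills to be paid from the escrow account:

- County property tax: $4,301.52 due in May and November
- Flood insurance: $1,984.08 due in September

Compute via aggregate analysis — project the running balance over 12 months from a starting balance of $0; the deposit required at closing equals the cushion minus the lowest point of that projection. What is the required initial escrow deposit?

$4,411.30

Cushion = 1 × $882.26 = $882.26
Trial balance (start $0, +$882.26 each month, − disbursements):
  Apr: +$882.26 → $882.26
  May: +$882.26 − $4,301.52 → -$2,537.00
  Jun: +$882.26 → -$1,654.74
  Jul: +$882.26 → -$772.48
  Aug: +$882.26 → $109.78
  Sep: +$882.26 − $1,984.08 → -$992.04
  Oct: +$882.26 → -$109.78
  Nov: +$882.26 − $4,301.52 → -$3,529.04
  Dec: +$882.26 → -$2,646.78
  Jan: +$882.26 → -$1,764.52
  Feb: +$882.26 → -$882.26
  Mar: +$882.26 → $0.00
Lowest trial balance = -$3,529.04 (Nov)
Initial deposit = cushion − low point = $882.26 − (-$3,529.04) = $4,411.30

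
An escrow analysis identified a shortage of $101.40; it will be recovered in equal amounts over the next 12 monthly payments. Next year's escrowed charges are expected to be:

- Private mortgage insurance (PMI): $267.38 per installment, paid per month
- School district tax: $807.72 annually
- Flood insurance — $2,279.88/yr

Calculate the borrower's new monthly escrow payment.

$533.13

Private mortgage insurance (PMI) — $267.38 × 12 = $3,208.56/yr
School district tax — $807.72/yr
Flood insurance — $2,279.88/yr
Yearly total = $3,208.56 + $807.72 + $2,279.88 = $6,296.16
Monthly = $6,296.16 ÷ 12 = $524.68
Shortage spread = $101.40 ÷ 12 = $8.45/mo
Adjusted monthly = $524.68 + $8.45 = $533.13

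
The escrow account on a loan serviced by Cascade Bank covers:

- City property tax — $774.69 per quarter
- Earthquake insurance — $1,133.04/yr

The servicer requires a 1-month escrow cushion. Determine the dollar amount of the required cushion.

City property tax = $774.69 × 4 = $3,098.76/yr
Earthquake insurance = $1,133.04/yr
Total annual escrow = $4,231.80
Per month = $4,231.80 ÷ 12 = $352.65
Cushion = 1 × $352.65 = $352.65

$352.65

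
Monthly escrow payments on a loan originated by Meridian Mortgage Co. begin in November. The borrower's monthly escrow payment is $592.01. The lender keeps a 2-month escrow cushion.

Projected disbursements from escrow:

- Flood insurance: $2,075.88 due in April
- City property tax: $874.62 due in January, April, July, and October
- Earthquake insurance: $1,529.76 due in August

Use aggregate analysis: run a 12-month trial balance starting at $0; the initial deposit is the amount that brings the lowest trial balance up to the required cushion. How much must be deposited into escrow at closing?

Cushion = 2 × $592.01 = $1,184.02
Trial balance (start $0, +$592.01 each month, − disbursements):
  Nov: +$592.01 → $592.01
  Dec: +$592.01 → $1,184.02
  Jan: +$592.01 − $874.62 → $901.41
  Feb: +$592.01 → $1,493.42
  Mar: +$592.01 → $2,085.43
  Apr: +$592.01 − $2,950.50 → -$273.06
  May: +$592.01 → $318.95
  Jun: +$592.01 → $910.96
  Jul: +$592.01 − $874.62 → $628.35
  Aug: +$592.01 − $1,529.76 → -$309.40
  Sep: +$592.01 → $282.61
  Oct: +$592.01 − $874.62 → $0.00
Lowest trial balance = -$309.40 (Aug)
Initial deposit = cushion − low point = $1,184.02 − (-$309.40) = $1,493.42

$1,493.42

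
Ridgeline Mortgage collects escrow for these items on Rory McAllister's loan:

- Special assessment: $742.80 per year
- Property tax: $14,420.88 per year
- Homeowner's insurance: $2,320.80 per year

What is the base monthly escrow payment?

Special assessment = $742.80 per year
Property tax = $14,420.88 per year
Homeowner's insurance = $2,320.80 per year
Annual escrow total = $17,484.48
Monthly escrow = $17,484.48 ÷ 12 = $1,457.04

$1,457.04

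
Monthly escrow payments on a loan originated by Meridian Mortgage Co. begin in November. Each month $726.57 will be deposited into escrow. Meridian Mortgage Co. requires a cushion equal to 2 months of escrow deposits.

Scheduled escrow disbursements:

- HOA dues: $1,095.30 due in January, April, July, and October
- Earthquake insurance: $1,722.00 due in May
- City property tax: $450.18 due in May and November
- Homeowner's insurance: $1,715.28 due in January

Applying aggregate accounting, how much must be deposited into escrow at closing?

Cushion = 2 × $726.57 = $1,453.14
Trial balance (start $0, +$726.57 each month, − disbursements):
  Nov: +$726.57 − $450.18 → $276.39
  Dec: +$726.57 → $1,002.96
  Jan: +$726.57 − $2,810.58 → -$1,081.05
  Feb: +$726.57 → -$354.48
  Mar: +$726.57 → $372.09
  Apr: +$726.57 − $1,095.30 → $3.36
  May: +$726.57 − $2,172.18 → -$1,442.25
  Jun: +$726.57 → -$715.68
  Jul: +$726.57 − $1,095.30 → -$1,084.41
  Aug: +$726.57 → -$357.84
  Sep: +$726.57 → $368.73
  Oct: +$726.57 − $1,095.30 → $0.00
Lowest trial balance = -$1,442.25 (May)
Initial deposit = cushion − low point = $1,453.14 − (-$1,442.25) = $2,895.39

$2,895.39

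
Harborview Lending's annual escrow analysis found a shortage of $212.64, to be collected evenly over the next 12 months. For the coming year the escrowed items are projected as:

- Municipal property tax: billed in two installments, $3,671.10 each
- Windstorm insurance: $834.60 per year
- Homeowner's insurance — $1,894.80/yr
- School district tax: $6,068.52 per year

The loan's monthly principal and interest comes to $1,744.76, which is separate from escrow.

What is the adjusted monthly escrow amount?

$1,362.73

Municipal property tax = $3,671.10 × 2 = $7,342.20 per year
Windstorm insurance = $834.60 per year
Homeowner's insurance = $1,894.80 per year
School district tax = $6,068.52 per year
Total annual escrow = $16,140.12
Monthly escrow = $16,140.12 / 12 = $1,345.01
Shortage spread = $212.64 ÷ 12 = $17.72/mo
Adjusted monthly = $1,345.01 + $17.72 = $1,362.73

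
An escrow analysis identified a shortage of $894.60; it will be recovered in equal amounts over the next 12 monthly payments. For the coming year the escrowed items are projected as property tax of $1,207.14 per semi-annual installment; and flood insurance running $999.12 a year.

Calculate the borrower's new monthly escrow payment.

$359.00

Property tax — $1,207.14 × 2 = $2,414.28/yr
Flood insurance — $999.12/yr
Combined annual = $2,414.28 + $999.12 = $3,413.40
Monthly escrow = $3,413.40 ÷ 12 = $284.45
Shortage spread = $894.60 / 12 = $74.55/mo
New monthly escrow = $284.45 + $74.55 = $359.00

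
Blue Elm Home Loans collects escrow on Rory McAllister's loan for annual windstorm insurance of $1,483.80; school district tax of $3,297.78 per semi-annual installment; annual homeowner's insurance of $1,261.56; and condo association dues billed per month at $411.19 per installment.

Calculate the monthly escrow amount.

Windstorm insurance — $1,483.80 per year
School district tax — $3,297.78 × 2 = $6,595.56 per year
Homeowner's insurance — $1,261.56 per year
Condo association dues — $411.19 × 12 = $4,934.28 per year
Total annual escrow = $1,483.80 + $6,595.56 + $1,261.56 + $4,934.28 = $14,275.20
Monthly = $14,275.20 / 12 = $1,189.60

$1,189.60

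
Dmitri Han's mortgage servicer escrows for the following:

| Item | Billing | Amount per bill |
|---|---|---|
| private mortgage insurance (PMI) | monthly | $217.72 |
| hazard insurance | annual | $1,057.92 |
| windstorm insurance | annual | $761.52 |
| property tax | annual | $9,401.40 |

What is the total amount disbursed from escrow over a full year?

Private mortgage insurance (PMI) = $217.72 × 12 = $2,612.64/yr
Hazard insurance = $1,057.92/yr
Windstorm insurance = $761.52/yr
Property tax = $9,401.40/yr
Combined annual = $13,833.48

$13,833.48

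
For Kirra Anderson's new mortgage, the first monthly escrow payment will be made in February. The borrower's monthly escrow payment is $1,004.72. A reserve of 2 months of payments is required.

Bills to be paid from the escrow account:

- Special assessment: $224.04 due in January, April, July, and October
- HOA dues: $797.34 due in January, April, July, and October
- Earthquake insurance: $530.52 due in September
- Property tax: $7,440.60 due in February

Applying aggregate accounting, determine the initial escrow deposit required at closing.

Cushion = 2 × $1,004.72 = $2,009.44
Trial balance (start $0, +$1,004.72 each month, − disbursements):
  Feb: +$1,004.72 − $7,440.60 → -$6,435.88
  Mar: +$1,004.72 → -$5,431.16
  Apr: +$1,004.72 − $1,021.38 → -$5,447.82
  May: +$1,004.72 → -$4,443.10
  Jun: +$1,004.72 → -$3,438.38
  Jul: +$1,004.72 − $1,021.38 → -$3,455.04
  Aug: +$1,004.72 → -$2,450.32
  Sep: +$1,004.72 − $530.52 → -$1,976.12
  Oct: +$1,004.72 − $1,021.38 → -$1,992.78
  Nov: +$1,004.72 → -$988.06
  Dec: +$1,004.72 → $16.66
  Jan: +$1,004.72 − $1,021.38 → $0.00
Lowest trial balance = -$6,435.88 (Feb)
Initial deposit = cushion − low point = $2,009.44 − (-$6,435.88) = $8,445.32

$8,445.32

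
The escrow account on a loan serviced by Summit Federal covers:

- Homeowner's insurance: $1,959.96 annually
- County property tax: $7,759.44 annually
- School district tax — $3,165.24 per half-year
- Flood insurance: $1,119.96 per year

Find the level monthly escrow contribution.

Homeowner's insurance = $1,959.96
County property tax = $7,759.44
School district tax = $3,165.24 × 2 = $6,330.48
Flood insurance = $1,119.96
Total per year = $1,959.96 + $7,759.44 + $6,330.48 + $1,119.96 = $17,169.84
Monthly escrow = $17,169.84 / 12 = $1,430.82

$1,430.82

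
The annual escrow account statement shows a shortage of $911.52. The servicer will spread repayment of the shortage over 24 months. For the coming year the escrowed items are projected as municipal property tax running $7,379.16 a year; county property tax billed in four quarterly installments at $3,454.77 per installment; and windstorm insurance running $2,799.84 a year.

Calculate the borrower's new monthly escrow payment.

$2,037.82

Municipal property tax: $7,379.16
County property tax: $3,454.77 × 4 = $13,819.08
Windstorm insurance: $2,799.84
Yearly total = $7,379.16 + $13,819.08 + $2,799.84 = $23,998.08
Base monthly escrow = $23,998.08 ÷ 12 = $1,999.84
Shortage spread = $911.52 ÷ 24 = $37.98/mo
Adjusted monthly = $1,999.84 + $37.98 = $2,037.82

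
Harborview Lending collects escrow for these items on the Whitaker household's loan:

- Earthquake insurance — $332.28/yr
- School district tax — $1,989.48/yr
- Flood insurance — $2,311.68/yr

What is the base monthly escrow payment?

Earthquake insurance = $332.28 annually
School district tax = $1,989.48 annually
Flood insurance = $2,311.68 annually
Combined annual = $4,633.44
Monthly escrow = $4,633.44 ÷ 12 = $386.12

$386.12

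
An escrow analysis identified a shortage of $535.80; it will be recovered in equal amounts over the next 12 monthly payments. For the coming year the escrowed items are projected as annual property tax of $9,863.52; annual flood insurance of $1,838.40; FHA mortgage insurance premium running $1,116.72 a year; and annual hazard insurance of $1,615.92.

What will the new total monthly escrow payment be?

$1,247.53

Property tax = $9,863.52 annually
Flood insurance = $1,838.40 annually
FHA mortgage insurance premium = $1,116.72 annually
Hazard insurance = $1,615.92 annually
Total annual escrow = $14,434.56
Base monthly escrow = $14,434.56 ÷ 12 = $1,202.88
Shortage spread = $535.80 / 12 = $44.65/mo
New monthly escrow = $1,202.88 + $44.65 = $1,247.53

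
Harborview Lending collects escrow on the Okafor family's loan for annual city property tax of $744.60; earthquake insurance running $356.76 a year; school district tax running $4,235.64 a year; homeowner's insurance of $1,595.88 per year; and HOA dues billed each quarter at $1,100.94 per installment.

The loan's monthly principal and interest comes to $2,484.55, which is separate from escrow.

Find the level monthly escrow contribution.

City property tax: $744.60
Earthquake insurance: $356.76
School district tax: $4,235.64
Homeowner's insurance: $1,595.88
HOA dues: $1,100.94 × 4 = $4,403.76
Combined annual = $744.60 + $356.76 + $4,235.64 + $1,595.88 + $4,403.76 = $11,336.64
Per month = $11,336.64 ÷ 12 = $944.72

$944.72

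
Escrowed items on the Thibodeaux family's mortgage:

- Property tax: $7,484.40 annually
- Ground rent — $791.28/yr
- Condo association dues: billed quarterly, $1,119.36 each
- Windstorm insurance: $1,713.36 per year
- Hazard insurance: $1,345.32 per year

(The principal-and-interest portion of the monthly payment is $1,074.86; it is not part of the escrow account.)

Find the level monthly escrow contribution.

Property tax — $7,484.40 annually
Ground rent — $791.28 annually
Condo association dues — $1,119.36 × 4 = $4,477.44 annually
Windstorm insurance — $1,713.36 annually
Hazard insurance — $1,345.32 annually
Total per year = $7,484.40 + $791.28 + $4,477.44 + $1,713.36 + $1,345.32 = $15,811.80
Per month = $15,811.80 ÷ 12 = $1,317.65

$1,317.65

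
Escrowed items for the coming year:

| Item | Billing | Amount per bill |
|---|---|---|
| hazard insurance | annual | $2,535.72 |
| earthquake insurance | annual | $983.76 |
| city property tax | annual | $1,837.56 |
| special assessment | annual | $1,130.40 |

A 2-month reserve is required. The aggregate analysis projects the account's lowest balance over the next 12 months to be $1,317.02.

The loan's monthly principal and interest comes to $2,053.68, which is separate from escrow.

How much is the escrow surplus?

Hazard insurance — $2,535.72/yr
Earthquake insurance — $983.76/yr
City property tax — $1,837.56/yr
Special assessment — $1,130.40/yr
Annual escrow total = $2,535.72 + $983.76 + $1,837.56 + $1,130.40 = $6,487.44
Monthly = $6,487.44 ÷ 12 = $540.62
Required cushion = 2 × $540.62 = $1,081.24
Excess over cushion: $1,317.02 − $1,081.24 = $235.78

$235.78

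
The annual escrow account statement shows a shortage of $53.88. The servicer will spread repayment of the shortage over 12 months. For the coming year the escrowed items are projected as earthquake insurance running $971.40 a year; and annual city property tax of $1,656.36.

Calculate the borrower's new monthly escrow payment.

$223.47

Earthquake insurance: $971.40 per year
City property tax: $1,656.36 per year
Total annual escrow = $971.40 + $1,656.36 = $2,627.76
Monthly = $2,627.76 / 12 = $218.98
Shortage per month = $53.88 / 12 = $4.49
Adjusted monthly = $218.98 + $4.49 = $223.47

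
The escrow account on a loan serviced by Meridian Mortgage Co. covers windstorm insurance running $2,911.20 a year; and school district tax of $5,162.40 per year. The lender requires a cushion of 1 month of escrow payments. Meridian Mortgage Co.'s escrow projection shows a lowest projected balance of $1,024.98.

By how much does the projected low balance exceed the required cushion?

$352.18

Windstorm insurance — $2,911.20 annually
School district tax — $5,162.40 annually
Yearly total = $2,911.20 + $5,162.40 = $8,073.60
Per month = $8,073.60 / 12 = $672.80
Required cushion = 1 × $672.80 = $672.80
Excess over cushion: $1,024.98 − $672.80 = $352.18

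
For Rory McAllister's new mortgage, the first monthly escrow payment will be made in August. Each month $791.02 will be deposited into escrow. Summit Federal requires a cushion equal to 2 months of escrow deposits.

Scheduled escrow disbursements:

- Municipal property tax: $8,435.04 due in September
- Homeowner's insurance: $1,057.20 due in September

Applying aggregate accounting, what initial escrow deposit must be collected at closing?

Cushion = 2 × $791.02 = $1,582.04
Trial balance (start $0, +$791.02 each month, − disbursements):
  Aug: +$791.02 → $791.02
  Sep: +$791.02 − $9,492.24 → -$7,910.20
  Oct: +$791.02 → -$7,119.18
  Nov: +$791.02 → -$6,328.16
  Dec: +$791.02 → -$5,537.14
  Jan: +$791.02 → -$4,746.12
  Feb: +$791.02 → -$3,955.10
  Mar: +$791.02 → -$3,164.08
  Apr: +$791.02 → -$2,373.06
  May: +$791.02 → -$1,582.04
  Jun: +$791.02 → -$791.02
  Jul: +$791.02 → $0.00
Lowest trial balance = -$7,910.20 (Sep)
Initial deposit = cushion − low point = $1,582.04 − (-$7,910.20) = $9,492.24

$9,492.24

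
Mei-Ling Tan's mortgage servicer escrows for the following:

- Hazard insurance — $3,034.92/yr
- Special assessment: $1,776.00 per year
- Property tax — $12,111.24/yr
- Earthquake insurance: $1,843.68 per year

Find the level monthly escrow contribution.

Hazard insurance = $3,034.92/yr
Special assessment = $1,776.00/yr
Property tax = $12,111.24/yr
Earthquake insurance = $1,843.68/yr
Total per year = $18,765.84
Base monthly escrow = $18,765.84 ÷ 12 = $1,563.82

$1,563.82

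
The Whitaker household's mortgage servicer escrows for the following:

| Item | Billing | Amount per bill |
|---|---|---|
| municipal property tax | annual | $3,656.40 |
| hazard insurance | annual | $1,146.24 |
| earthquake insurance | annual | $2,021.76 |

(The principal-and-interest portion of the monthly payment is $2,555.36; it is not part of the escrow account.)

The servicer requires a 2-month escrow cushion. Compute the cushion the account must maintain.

$1,137.40

Municipal property tax = $3,656.40
Hazard insurance = $1,146.24
Earthquake insurance = $2,021.76
Total annual escrow = $3,656.40 + $1,146.24 + $2,021.76 = $6,824.40
Monthly = $6,824.40 / 12 = $568.70
Cushion = 2 × $568.70 = $1,137.40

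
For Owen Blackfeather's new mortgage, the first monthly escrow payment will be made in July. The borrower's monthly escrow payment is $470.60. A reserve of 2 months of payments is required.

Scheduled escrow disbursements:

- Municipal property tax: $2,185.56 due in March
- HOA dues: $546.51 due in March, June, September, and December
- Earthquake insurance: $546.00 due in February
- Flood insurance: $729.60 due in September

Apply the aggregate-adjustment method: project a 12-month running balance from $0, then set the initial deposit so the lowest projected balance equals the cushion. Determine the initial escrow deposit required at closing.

Cushion = 2 × $470.60 = $941.20
Trial balance (start $0, +$470.60 each month, − disbursements):
  Jul: +$470.60 → $470.60
  Aug: +$470.60 → $941.20
  Sep: +$470.60 − $1,276.11 → $135.69
  Oct: +$470.60 → $606.29
  Nov: +$470.60 → $1,076.89
  Dec: +$470.60 − $546.51 → $1,000.98
  Jan: +$470.60 → $1,471.58
  Feb: +$470.60 − $546.00 → $1,396.18
  Mar: +$470.60 − $2,732.07 → -$865.29
  Apr: +$470.60 → -$394.69
  May: +$470.60 → $75.91
  Jun: +$470.60 − $546.51 → $0.00
Lowest trial balance = -$865.29 (Mar)
Initial deposit = cushion − low point = $941.20 − (-$865.29) = $1,806.49

$1,806.49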